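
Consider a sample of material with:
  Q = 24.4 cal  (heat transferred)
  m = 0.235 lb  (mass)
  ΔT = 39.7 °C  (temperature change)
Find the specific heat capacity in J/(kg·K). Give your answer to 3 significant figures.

24.1 J/(kg·K)

Rearranging: c = Q/(m·ΔT).
Q = 24.4 cal = 102.1 J; m = 0.235 lb = 0.1066 kg; ΔT = 39.7 °C = 39.70 K.
c = 24.12 J/(kg·K)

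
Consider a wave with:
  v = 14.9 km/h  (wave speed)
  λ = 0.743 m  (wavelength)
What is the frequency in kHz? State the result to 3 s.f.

Solving v = f·λ for f: f = v/λ.
v = 14.9 km/h = 4.139 m/s; λ = 0.743 m.
f = 5.571 Hz
5.571 Hz × (1 kHz / 1000 Hz) = 0.005571 kHz

0.00557 kHz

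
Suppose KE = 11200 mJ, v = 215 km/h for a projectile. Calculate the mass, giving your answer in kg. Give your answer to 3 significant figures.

0.00628 kg

Rearranging: m = 2·KE/v².
KE = 11200 mJ = 11.20 J; v = 215 km/h = 59.72 m/s.
m = 0.006280 kg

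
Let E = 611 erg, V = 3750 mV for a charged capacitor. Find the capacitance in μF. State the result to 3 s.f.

8.69 μF

Solving E = ½C·V² for C: C = 2E/V².
E = 611 erg = 6.110×10^-5 J; V = 3750 mV = 3.750 V.
C = 8.690×10^-6 F
8.690×10^-6 F × (1 μF / 1.000×10^-6 F) = 8.690 μF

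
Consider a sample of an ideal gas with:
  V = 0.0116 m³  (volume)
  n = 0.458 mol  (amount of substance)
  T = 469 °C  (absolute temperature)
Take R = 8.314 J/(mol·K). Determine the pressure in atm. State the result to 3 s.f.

Directly: P = nRT/V.
V = 0.0116 m³; n = 0.458 mol; T = 469 °C = 742.1 K; R = 8.314 J/(mol·K).
P = 2.436×10^5 Pa  (the unit combination reduces to kg/(m·s²) = Pa)
2.436×10^5 Pa × (1 atm / 1.013×10^5 Pa) = 2.404 atm

2.40 atm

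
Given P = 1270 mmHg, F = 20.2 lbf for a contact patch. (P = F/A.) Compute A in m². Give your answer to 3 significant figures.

5.31×10^-4 m²

Rearranging P = F/A for A: A = F/P.
P = 1270 mmHg = 1.693×10^5 Pa; F = 20.2 lbf = 89.85 N.
A = 5.307×10^-4 m²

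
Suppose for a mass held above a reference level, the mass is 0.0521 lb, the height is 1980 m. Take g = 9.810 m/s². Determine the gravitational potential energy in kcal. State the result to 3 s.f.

Directly: PE = mgh.
m = 0.0521 lb = 0.02363 kg; h = 1980 m; g = 9.810 m/s².
PE = 459.0 J
459.0 J × (1 kcal / 4184 J) = 0.1097 kcal

0.110 kcal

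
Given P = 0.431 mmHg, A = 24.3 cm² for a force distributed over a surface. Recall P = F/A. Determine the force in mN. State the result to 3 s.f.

Solving P = F/A for F: F = P·A.
P = 0.431 mmHg = 57.46 Pa; A = 24.3 cm² = 0.002430 m².
F = 0.1396 N
0.1396 N × (1 mN / 0.001000 N) = 139.6 mN

140 mN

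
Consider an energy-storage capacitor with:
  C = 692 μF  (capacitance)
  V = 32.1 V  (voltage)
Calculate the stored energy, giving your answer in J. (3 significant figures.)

0.357 J

Directly: E = ½CV².
C = 692 μF = 6.920×10^-4 F; V = 32.1 V.
E = 0.3565 J  (the unit combination reduces to kg·m²/s² = J)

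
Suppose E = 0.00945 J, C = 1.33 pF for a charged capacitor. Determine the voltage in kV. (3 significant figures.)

Rearranging E = ½C·V² for V: V = √(2E/C).
E = 0.00945 J; C = 1.33 pF = 1.330×10^-12 F.
V = 1.192×10^5 V
1.192×10^5 V × (1 kV / 1000 V) = 119.2 kV

119 kV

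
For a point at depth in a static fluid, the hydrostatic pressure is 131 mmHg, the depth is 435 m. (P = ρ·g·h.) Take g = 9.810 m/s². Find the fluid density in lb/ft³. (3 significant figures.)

Rearranging: ρ = P/(g·h).
P = 131 mmHg = 17465 Pa; h = 435 m; g = 9.810 m/s².
ρ = 4.093 kg/m³
4.093 kg/m³ × (1 lb/ft³ / 16.02 kg/m³) = 0.2555 lb/ft³

0.256 lb/ft³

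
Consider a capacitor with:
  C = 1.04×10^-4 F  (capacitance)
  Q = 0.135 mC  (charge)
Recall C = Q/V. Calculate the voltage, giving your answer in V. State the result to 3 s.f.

1.30 V

Rearranging C = Q/V for V: V = Q/C.
C = 1.04×10^-4 F; Q = 0.135 mC = 1.350×10^-4 C.
V = 1.298 V  (the unit combination reduces to kg·m²/(A·s³) = V)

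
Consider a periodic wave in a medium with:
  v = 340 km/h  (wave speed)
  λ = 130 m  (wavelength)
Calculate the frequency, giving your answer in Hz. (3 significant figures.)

0.726 Hz

Rearranging: f = v/λ.
v = 340 km/h = 94.44 m/s; λ = 130 m.
f = 0.7265 Hz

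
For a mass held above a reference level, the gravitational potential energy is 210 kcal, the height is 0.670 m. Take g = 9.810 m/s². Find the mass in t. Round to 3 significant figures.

Rearranging PE = m·g·h for m: m = PE/(g·h).
PE = 210 kcal = 8.786×10^5 J; h = 0.670 m; g = 9.810 m/s².
m = 1.337×10^5 kg
1.337×10^5 kg × (1 t / 1000 kg) = 133.7 t

134 t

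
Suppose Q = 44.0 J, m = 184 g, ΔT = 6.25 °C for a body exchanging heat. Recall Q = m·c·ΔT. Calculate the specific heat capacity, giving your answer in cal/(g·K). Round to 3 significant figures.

0.00914 cal/(g·K)

Rearranging: c = Q/(m·ΔT).
Q = 44.0 J; m = 184 g = 0.1840 kg; ΔT = 6.25 °C = 6.250 K.
c = 38.26 J/(kg·K)
38.26 J/(kg·K) × (1 cal/(g·K) / 4184 J/(kg·K)) = 0.009145 cal/(g·K)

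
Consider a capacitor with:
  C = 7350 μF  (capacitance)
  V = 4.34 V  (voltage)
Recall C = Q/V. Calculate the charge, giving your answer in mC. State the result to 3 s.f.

31.9 mC

Rearranging: Q = CV.
C = 7350 μF = 0.007350 F; V = 4.34 V.
Q = 0.03190 C
0.03190 C × (1 mC / 0.001000 C) = 31.90 mC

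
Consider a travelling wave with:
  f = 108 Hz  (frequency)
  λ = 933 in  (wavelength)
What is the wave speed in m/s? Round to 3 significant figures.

Directly: v = fλ.
f = 108 Hz; λ = 933 in = 23.70 m.
v = 2559 m/s

2560 m/s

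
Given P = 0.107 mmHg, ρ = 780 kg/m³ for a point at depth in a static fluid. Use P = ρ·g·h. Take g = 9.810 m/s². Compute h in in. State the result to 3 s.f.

0.0734 in

Solving P = ρ·g·h for h: h = P/(ρ·g).
P = 0.107 mmHg = 14.27 Pa; ρ = 780 kg/m³; g = 9.810 m/s².
h = 0.001864 m
0.001864 m × (1 in / 0.02540 m) = 0.07340 in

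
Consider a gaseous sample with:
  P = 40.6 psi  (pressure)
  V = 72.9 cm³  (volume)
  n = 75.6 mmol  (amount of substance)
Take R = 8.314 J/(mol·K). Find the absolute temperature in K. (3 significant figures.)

32.5 K

Rearranging: T = PV/(nR).
P = 40.6 psi = 2.799×10^5 Pa; V = 72.9 cm³ = 7.290×10^-5 m³; n = 75.6 mmol = 0.07560 mol; R = 8.314 J/(mol·K).
T = 32.47 K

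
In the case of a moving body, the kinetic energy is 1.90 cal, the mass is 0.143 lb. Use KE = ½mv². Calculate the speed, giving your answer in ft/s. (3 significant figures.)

Rearranging: v = √(2·KE/m).
KE = 1.90 cal = 7.950 J; m = 0.143 lb = 0.06486 kg.
v = 15.66 m/s
15.66 m/s × (1 ft/s / 0.3048 m/s) = 51.37 ft/s

51.4 ft/s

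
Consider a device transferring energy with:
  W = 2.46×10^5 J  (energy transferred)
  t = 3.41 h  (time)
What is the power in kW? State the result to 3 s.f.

0.0200 kW

P is given directly by: P = W/t.
W = 2.46×10^5 J; t = 3.41 h = 12276 s.
P = 20.04 W  (the unit combination reduces to kg·m²/s³ = W)
20.04 W × (1 kW / 1000 W) = 0.02004 kW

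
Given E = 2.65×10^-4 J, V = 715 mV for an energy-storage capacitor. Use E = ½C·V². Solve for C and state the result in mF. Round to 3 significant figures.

1.04 mF

Rearranging E = ½C·V² for C: C = 2E/V².
E = 2.65×10^-4 J; V = 715 mV = 0.7150 V.
C = 0.001037 F
0.001037 F × (1 mF / 0.001000 F) = 1.037 mF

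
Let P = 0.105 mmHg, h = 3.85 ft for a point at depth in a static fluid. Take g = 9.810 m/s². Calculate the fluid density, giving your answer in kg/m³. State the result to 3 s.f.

1.22 kg/m³

Solving P = ρ·g·h for ρ: ρ = P/(g·h).
P = 0.105 mmHg = 14.00 Pa; h = 3.85 ft = 1.173 m; g = 9.810 m/s².
ρ = 1.216 kg/m³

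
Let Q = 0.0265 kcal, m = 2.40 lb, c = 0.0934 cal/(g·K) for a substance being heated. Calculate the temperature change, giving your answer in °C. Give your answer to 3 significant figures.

0.261 °C

Rearranging: ΔT = Q/(m·c).
Q = 0.0265 kcal = 110.9 J; m = 2.40 lb = 1.089 kg; c = 0.0934 cal/(g·K) = 390.8 J/(kg·K).
ΔT = 0.2606 K
Since 1 °C = 1 K, 0.2606 °C.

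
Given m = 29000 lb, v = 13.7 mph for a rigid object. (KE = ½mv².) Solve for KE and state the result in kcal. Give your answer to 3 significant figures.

59.0 kcal

Directly: KE = ½mv².
m = 29000 lb = 13154 kg; v = 13.7 mph = 6.124 m/s.
KE = 2.467×10^5 J  (the unit combination reduces to kg·m²/s² = J)
2.467×10^5 J × (1 kcal / 4184 J) = 58.96 kcal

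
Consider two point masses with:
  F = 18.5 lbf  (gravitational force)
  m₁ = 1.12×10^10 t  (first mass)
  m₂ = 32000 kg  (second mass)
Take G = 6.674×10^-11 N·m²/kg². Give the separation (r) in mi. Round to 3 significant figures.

0.335 mi

Rearranging F = G·m₁·m₂/r² for r: r = √(G·m₁m₂/F).
F = 18.5 lbf = 82.29 N; m₁ = 1.12×10^10 t = 1.120×10^13 kg; m₂ = 32000 kg; G = 6.674×10^-11 N·m²/kg².
r = 539.1 m
539.1 m × (1 mi / 1609 m) = 0.3350 mi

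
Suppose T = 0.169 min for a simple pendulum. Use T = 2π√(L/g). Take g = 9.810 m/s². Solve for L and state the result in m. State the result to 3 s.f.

Solving T = 2π√(L/g) for L: L = g·(T/2π)².
T = 0.169 min = 10.14 s; g = 9.810 m/s².
L = 25.55 m

25.5 m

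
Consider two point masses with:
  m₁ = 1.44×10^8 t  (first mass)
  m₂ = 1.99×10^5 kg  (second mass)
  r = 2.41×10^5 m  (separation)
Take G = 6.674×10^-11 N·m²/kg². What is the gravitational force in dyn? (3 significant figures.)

3.29 dyn

Directly: F = Gm₁m₂/r².
m₁ = 1.44×10^8 t = 1.440×10^11 kg; m₂ = 1.99×10^5 kg; r = 2.41×10^5 m; G = 6.674×10^-11 N·m²/kg².
F = 3.293×10^-5 N  (the unit combination reduces to kg·m/s² = N)
3.293×10^-5 N × (1 dyn / 1.000×10^-5 N) = 3.293 dyn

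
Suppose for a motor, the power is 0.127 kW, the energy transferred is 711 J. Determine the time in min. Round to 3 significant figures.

0.0933 min

Solving P = W/t for t: t = W/P.
P = 0.127 kW = 127.0 W; W = 711 J.
t = 5.598 s
5.598 s × (1 min / 60.00 s) = 0.09331 min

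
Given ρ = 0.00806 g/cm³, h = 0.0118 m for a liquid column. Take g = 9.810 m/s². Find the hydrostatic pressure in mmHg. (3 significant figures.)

0.00700 mmHg

P is given directly by: P = ρgh.
ρ = 0.00806 g/cm³ = 8.060 kg/m³; h = 0.0118 m; g = 9.810 m/s².
P = 0.9330 Pa
0.9330 Pa × (1 mmHg / 133.3 Pa) = 0.006998 mmHg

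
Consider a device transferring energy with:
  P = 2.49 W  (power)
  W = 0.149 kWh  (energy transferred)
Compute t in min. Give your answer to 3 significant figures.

Rearranging P = W/t for t: t = W/P.
P = 2.49 W; W = 0.149 kWh = 5.364×10^5 J.
t = 2.154×10^5 s
2.154×10^5 s × (1 min / 60.00 s) = 3590 min

3590 min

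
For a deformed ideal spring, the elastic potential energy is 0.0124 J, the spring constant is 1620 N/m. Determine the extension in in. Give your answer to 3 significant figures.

0.154 in

Rearranging U = ½k·x² for x: x = √(2U/k).
U = 0.0124 J; k = 1620 N/m.
x = 0.003913 m
0.003913 m × (1 in / 0.02540 m) = 0.1540 in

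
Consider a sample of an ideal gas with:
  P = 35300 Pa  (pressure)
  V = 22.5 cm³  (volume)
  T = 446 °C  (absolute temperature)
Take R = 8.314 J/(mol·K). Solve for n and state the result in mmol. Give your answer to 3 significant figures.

Rearranging: n = PV/(RT).
P = 35300 Pa; V = 22.5 cm³ = 2.250×10^-5 m³; T = 446 °C = 719.1 K; R = 8.314 J/(mol·K).
n = 1.328×10^-4 mol
1.328×10^-4 mol × (1 mmol / 0.001000 mol) = 0.1328 mmol

0.133 mmol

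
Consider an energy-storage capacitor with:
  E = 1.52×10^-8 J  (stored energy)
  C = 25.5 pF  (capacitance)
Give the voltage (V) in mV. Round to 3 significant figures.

Solving E = ½C·V² for V: V = √(2E/C).
E = 1.52×10^-8 J; C = 25.5 pF = 2.550×10^-11 F.
V = 34.53 V
34.53 V × (1 mV / 0.001000 V) = 34528 mV

34500 mV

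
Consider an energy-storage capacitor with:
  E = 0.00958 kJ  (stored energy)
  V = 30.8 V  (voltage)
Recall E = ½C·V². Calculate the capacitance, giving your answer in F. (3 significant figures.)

0.0202 F

Solving E = ½C·V² for C: C = 2E/V².
E = 0.00958 kJ = 9.580 J; V = 30.8 V.
C = 0.02020 F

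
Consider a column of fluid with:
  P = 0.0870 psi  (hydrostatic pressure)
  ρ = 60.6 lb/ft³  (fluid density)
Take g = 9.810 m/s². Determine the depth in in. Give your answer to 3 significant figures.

2.48 in

Solving P = ρ·g·h for h: h = P/(ρ·g).
P = 0.0870 psi = 599.8 Pa; ρ = 60.6 lb/ft³ = 970.7 kg/m³; g = 9.810 m/s².
h = 0.06299 m
0.06299 m × (1 in / 0.02540 m) = 2.480 in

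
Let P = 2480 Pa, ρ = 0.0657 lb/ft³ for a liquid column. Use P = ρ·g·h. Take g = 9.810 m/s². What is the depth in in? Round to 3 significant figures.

9460 in

Rearranging: h = P/(ρ·g).
P = 2480 Pa; ρ = 0.0657 lb/ft³ = 1.052 kg/m³; g = 9.810 m/s².
h = 240.2 m
240.2 m × (1 in / 0.02540 m) = 9457 in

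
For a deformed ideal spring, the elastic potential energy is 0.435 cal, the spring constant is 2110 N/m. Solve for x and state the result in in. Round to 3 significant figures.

Rearranging U = ½k·x² for x: x = √(2U/k).
U = 0.435 cal = 1.820 J; k = 2110 N/m.
x = 0.04154 m
0.04154 m × (1 in / 0.02540 m) = 1.635 in

1.64 in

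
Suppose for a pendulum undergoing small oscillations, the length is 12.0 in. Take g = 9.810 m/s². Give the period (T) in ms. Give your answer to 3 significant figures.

Directly: T = 2π√(L/g).
L = 12.0 in = 0.3048 m; g = 9.810 m/s².
T = 1.108 s
1.108 s × (1 ms / 0.001000 s) = 1108 ms

1110 ms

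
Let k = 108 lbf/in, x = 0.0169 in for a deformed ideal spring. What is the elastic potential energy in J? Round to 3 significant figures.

0.00174 J

U is given directly by: U = ½kx².
k = 108 lbf/in = 18914 N/m; x = 0.0169 in = 4.293×10^-4 m.
U = 0.001743 J  (the unit combination reduces to kg·m²/s² = J)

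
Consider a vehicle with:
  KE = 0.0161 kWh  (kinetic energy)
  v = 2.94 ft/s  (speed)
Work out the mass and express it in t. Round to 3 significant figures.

144 t

Solving KE = ½mv² for m: m = 2·KE/v².
KE = 0.0161 kWh = 57960 J; v = 2.94 ft/s = 0.8961 m/s.
m = 1.444×10^5 kg
1.444×10^5 kg × (1 t / 1000 kg) = 144.4 t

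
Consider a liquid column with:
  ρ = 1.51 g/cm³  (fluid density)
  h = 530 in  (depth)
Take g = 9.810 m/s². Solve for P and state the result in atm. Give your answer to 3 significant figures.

1.97 atm

Directly: P = ρgh.
ρ = 1.51 g/cm³ = 1510 kg/m³; h = 530 in = 13.46 m; g = 9.810 m/s².
P = 1.994×10^5 Pa  (the unit combination reduces to kg/(m·s²) = Pa)
1.994×10^5 Pa × (1 atm / 1.013×10^5 Pa) = 1.968 atm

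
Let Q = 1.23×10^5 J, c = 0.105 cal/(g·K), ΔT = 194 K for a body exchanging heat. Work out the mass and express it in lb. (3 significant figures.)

Rearranging Q = m·c·ΔT for m: m = Q/(c·ΔT).
Q = 1.23×10^5 J; c = 0.105 cal/(g·K) = 439.3 J/(kg·K); ΔT = 194 K.
m = 1.443 kg
1.443 kg × (1 lb / 0.4536 kg) = 3.182 lb

3.18 lb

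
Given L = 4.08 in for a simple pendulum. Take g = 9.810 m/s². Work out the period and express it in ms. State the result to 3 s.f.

Directly: T = 2π√(L/g).
L = 4.08 in = 0.1036 m; g = 9.810 m/s².
T = 0.6458 s
0.6458 s × (1 ms / 0.001000 s) = 645.8 ms

646 ms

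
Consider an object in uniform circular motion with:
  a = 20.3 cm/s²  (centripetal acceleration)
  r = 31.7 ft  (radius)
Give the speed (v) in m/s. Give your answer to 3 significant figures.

1.40 m/s

Rearranging a = v²/r for v: v = √(a·r).
a = 20.3 cm/s² = 0.2030 m/s²; r = 31.7 ft = 9.662 m.
v = 1.401 m/s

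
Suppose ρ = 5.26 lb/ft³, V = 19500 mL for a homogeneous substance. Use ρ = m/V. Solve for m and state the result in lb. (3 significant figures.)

Rearranging: m = ρV.
ρ = 5.26 lb/ft³ = 84.26 kg/m³; V = 19500 mL = 0.01950 m³.
m = 1.643 kg
1.643 kg × (1 lb / 0.4536 kg) = 3.622 lb

3.62 lb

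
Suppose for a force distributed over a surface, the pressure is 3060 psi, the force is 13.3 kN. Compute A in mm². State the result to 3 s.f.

Solving P = F/A for A: A = F/P.
P = 3060 psi = 2.110×10^7 Pa; F = 13.3 kN = 13300 N.
A = 6.304×10^-4 m²
6.304×10^-4 m² × (1 mm² / 1.000×10^-6 m²) = 630.4 mm²

630 mm²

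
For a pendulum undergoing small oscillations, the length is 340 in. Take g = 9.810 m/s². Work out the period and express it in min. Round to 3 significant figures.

T is given directly by: T = 2π√(L/g).
L = 340 in = 8.636 m; g = 9.810 m/s².
T = 5.895 s
5.895 s × (1 min / 60.00 s) = 0.09825 min

0.0983 min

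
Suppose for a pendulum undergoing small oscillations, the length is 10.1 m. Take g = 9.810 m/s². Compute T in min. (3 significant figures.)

0.106 min

T is given directly by: T = 2π√(L/g).
L = 10.1 m; g = 9.810 m/s².
T = 6.375 s
6.375 s × (1 min / 60.00 s) = 0.1063 min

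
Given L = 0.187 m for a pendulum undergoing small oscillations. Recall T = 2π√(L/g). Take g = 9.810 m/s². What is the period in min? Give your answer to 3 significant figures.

0.0145 min

Directly: T = 2π√(L/g).
L = 0.187 m; g = 9.810 m/s².
T = 0.8675 s
0.8675 s × (1 min / 60.00 s) = 0.01446 min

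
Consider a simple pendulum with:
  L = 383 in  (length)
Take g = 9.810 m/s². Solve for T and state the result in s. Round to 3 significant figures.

6.26 s

T is given directly by: T = 2π√(L/g).
L = 383 in = 9.728 m; g = 9.810 m/s².
T = 6.257 s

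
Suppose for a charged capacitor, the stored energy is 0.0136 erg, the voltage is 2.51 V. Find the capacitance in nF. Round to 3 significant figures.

Rearranging E = ½C·V² for C: C = 2E/V².
E = 0.0136 erg = 1.360×10^-9 J; V = 2.51 V.
C = 4.317×10^-10 F
4.317×10^-10 F × (1 nF / 1.000×10^-9 F) = 0.4317 nF

0.432 nF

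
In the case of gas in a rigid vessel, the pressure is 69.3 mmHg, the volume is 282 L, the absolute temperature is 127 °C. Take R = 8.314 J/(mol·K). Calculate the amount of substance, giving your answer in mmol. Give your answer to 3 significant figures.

From the ideal-gas law: n = PV/(RT).
P = 69.3 mmHg = 9239 Pa; V = 282 L = 0.2820 m³; T = 127 °C = 400.1 K; R = 8.314 J/(mol·K).
n = 0.7832 mol
0.7832 mol × (1 mmol / 0.001000 mol) = 783.2 mmol

783 mmol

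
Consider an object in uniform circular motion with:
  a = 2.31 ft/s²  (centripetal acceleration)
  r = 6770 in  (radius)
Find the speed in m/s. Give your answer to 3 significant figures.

11.0 m/s

Rearranging: v = √(a·r).
a = 2.31 ft/s² = 0.7041 m/s²; r = 6770 in = 172.0 m.
v = 11.00 m/s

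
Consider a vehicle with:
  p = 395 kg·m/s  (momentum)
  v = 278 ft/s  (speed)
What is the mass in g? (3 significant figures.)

4660 g

Rearranging p = m·v for m: m = p/v.
p = 395 kg·m/s; v = 278 ft/s = 84.73 m/s.
m = 4.662 kg
4.662 kg × (1 g / 0.001000 kg) = 4662 g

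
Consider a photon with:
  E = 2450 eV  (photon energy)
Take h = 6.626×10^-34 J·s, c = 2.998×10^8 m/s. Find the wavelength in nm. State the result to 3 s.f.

0.506 nm

Solving E = h·c/λ for λ: λ = hc/E.
E = 2450 eV = 3.925×10^-16 J; h = 6.626×10^-34 J·s; c = 2.998×10^8 m/s.
λ = 5.061×10^-10 m
5.061×10^-10 m × (1 nm / 1.000×10^-9 m) = 0.5061 nm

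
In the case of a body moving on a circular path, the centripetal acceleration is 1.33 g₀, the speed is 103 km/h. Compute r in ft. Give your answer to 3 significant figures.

Solving a = v²/r for r: r = v²/a.
a = 1.33 g₀ = 13.04 m/s²; v = 103 km/h = 28.61 m/s.
r = 62.76 m
62.76 m × (1 ft / 0.3048 m) = 205.9 ft

206 ft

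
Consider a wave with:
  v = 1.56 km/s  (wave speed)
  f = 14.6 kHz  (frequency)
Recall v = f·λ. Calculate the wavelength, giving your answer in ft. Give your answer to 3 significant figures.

Rearranging: λ = v/f.
v = 1.56 km/s = 1560 m/s; f = 14.6 kHz = 14600 Hz.
λ = 0.1068 m
0.1068 m × (1 ft / 0.3048 m) = 0.3506 ft

0.351 ft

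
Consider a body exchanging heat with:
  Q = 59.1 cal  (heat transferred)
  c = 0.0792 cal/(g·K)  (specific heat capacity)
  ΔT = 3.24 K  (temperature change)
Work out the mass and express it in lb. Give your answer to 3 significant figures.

Solving Q = m·c·ΔT for m: m = Q/(c·ΔT).
Q = 59.1 cal = 247.3 J; c = 0.0792 cal/(g·K) = 331.4 J/(kg·K); ΔT = 3.24 K.
m = 0.2303 kg
0.2303 kg × (1 lb / 0.4536 kg) = 0.5078 lb

0.508 lb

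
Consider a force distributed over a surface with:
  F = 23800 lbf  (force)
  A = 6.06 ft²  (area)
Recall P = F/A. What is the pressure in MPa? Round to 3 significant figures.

P is given directly by: P = F/A.
F = 23800 lbf = 1.059×10^5 N; A = 6.06 ft² = 0.5630 m².
P = 1.880×10^5 Pa  (the unit combination reduces to kg/(m·s²) = Pa)
1.880×10^5 Pa × (1 MPa / 1.000×10^6 Pa) = 0.1880 MPa

0.188 MPa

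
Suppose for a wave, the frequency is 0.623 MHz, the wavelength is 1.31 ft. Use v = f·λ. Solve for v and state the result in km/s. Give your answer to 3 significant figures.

v is given directly by: v = fλ.
f = 0.623 MHz = 6.230×10^5 Hz; λ = 1.31 ft = 0.3993 m.
v = 2.488×10^5 m/s
2.488×10^5 m/s × (1 km/s / 1000 m/s) = 248.8 km/s

249 km/s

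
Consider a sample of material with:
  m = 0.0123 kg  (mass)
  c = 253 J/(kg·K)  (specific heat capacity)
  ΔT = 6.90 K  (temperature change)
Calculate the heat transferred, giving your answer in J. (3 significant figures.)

21.5 J

Directly: Q = mcΔT.
m = 0.0123 kg; c = 253 J/(kg·K); ΔT = 6.90 K.
Q = 21.47 J  (the unit combination reduces to kg·m²/s² = J)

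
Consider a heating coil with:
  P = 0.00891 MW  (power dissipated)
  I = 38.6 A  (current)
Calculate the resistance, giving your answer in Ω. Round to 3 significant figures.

Rearranging P = I²R for R: R = P/I².
P = 0.00891 MW = 8910 W; I = 38.6 A.
R = 5.980 Ω

5.98 Ω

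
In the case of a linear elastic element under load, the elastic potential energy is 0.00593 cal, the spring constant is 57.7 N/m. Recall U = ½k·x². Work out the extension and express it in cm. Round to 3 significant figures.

2.93 cm

Rearranging U = ½k·x² for x: x = √(2U/k).
U = 0.00593 cal = 0.02481 J; k = 57.7 N/m.
x = 0.02933 m
0.02933 m × (1 cm / 0.01000 m) = 2.933 cm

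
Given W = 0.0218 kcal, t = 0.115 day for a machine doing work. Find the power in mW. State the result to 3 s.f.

9.18 mW

P is given directly by: P = W/t.
W = 0.0218 kcal = 91.21 J; t = 0.115 day = 9936 s.
P = 0.009180 W  (the unit combination reduces to kg·m²/s³ = W)
0.009180 W × (1 mW / 0.001000 W) = 9.180 mW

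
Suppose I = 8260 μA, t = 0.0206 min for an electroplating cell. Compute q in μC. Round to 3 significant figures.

Directly: q = It.
I = 8260 μA = 0.008260 A; t = 0.0206 min = 1.236 s.
q = 0.01021 C  (the unit combination reduces to A·s = C)
0.01021 C × (1 μC / 1.000×10^-6 C) = 10209 μC

10200 μC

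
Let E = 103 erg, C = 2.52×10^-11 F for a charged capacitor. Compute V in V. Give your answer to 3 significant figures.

904 V

Rearranging: V = √(2E/C).
E = 103 erg = 1.030×10^-5 J; C = 2.52×10^-11 F.
V = 904.1 V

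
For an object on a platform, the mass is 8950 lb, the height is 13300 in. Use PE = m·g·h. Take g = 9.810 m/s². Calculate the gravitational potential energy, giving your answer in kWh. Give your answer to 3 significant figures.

3.74 kWh

Directly: PE = mgh.
m = 8950 lb = 4060 kg; h = 13300 in = 337.8 m; g = 9.810 m/s².
PE = 1.345×10^7 J
1.345×10^7 J × (1 kWh / 3.600×10^6 J) = 3.737 kWh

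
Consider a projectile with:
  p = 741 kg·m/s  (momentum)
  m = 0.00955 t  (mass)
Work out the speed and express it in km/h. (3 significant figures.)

279 km/h

Rearranging p = m·v for v: v = p/m.
p = 741 kg·m/s; m = 0.00955 t = 9.550 kg.
v = 77.59 m/s
77.59 m/s × (1 km/h / 0.2778 m/s) = 279.3 km/h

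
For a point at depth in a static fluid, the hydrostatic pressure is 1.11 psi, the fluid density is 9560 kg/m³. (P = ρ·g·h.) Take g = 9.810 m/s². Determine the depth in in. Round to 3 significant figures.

3.21 in

Solving P = ρ·g·h for h: h = P/(ρ·g).
P = 1.11 psi = 7653 Pa; ρ = 9560 kg/m³; g = 9.810 m/s².
h = 0.08160 m
0.08160 m × (1 in / 0.02540 m) = 3.213 in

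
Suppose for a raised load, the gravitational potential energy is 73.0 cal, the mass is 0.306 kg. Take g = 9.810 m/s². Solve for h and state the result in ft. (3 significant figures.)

Solving PE = m·g·h for h: h = PE/(m·g).
PE = 73.0 cal = 305.4 J; m = 0.306 kg; g = 9.810 m/s².
h = 101.7 m
101.7 m × (1 ft / 0.3048 m) = 333.8 ft

334 ft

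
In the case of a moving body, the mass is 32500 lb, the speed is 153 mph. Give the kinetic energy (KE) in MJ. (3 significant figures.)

34.5 MJ

Directly: KE = ½mv².
m = 32500 lb = 14742 kg; v = 153 mph = 68.40 m/s.
KE = 3.448×10^7 J
3.448×10^7 J × (1 MJ / 1.000×10^6 J) = 34.48 MJ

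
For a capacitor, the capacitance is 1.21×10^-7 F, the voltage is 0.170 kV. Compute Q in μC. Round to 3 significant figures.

20.6 μC

Rearranging: Q = CV.
C = 1.21×10^-7 F; V = 0.170 kV = 170.0 V.
Q = 2.057×10^-5 C  (the unit combination reduces to A·s = C)
2.057×10^-5 C × (1 μC / 1.000×10^-6 C) = 20.57 μC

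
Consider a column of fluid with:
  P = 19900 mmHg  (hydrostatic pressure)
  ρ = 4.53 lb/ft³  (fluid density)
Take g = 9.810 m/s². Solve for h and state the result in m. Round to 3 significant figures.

3730 m

Solving P = ρ·g·h for h: h = P/(ρ·g).
P = 19900 mmHg = 2.653×10^6 Pa; ρ = 4.53 lb/ft³ = 72.56 kg/m³; g = 9.810 m/s².
h = 3727 m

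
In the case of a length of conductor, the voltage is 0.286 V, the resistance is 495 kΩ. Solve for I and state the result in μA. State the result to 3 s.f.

0.578 μA

Solving V = I·R for I: I = V/R.
V = 0.286 V; R = 495 kΩ = 4.950×10^5 Ω.
I = 5.778×10^-7 A
5.778×10^-7 A × (1 μA / 1.000×10^-6 A) = 0.5778 μA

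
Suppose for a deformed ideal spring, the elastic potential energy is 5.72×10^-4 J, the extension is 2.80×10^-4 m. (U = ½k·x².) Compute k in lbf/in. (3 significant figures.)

83.3 lbf/in

Solving U = ½k·x² for k: k = 2U/x².
U = 5.72×10^-4 J; x = 2.80×10^-4 m.
k = 14592 N/m
14592 N/m × (1 lbf/in / 175.1 N/m) = 83.32 lbf/in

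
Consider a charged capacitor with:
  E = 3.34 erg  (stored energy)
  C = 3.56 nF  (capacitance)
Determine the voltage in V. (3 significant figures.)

13.7 V

Rearranging: V = √(2E/C).
E = 3.34 erg = 3.340×10^-7 J; C = 3.56 nF = 3.560×10^-9 F.
V = 13.70 V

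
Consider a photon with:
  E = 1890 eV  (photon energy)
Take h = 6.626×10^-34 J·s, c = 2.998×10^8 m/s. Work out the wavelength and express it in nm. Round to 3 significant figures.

Rearranging E = h·c/λ for λ: λ = hc/E.
E = 1890 eV = 3.028×10^-16 J; h = 6.626×10^-34 J·s; c = 2.998×10^8 m/s.
λ = 6.560×10^-10 m
6.560×10^-10 m × (1 nm / 1.000×10^-9 m) = 0.6560 nm

0.656 nm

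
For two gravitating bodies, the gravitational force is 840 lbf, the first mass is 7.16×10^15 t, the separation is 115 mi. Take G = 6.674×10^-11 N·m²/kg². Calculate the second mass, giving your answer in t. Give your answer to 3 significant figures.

268 t

Rearranging F = G·m₁·m₂/r² for m₂: m₂ = F·r²/(G·m₁).
F = 840 lbf = 3737 N; m₁ = 7.16×10^15 t = 7.160×10^18 kg; r = 115 mi = 1.851×10^5 m; G = 6.674×10^-11 N·m²/kg².
m₂ = 2.678×10^5 kg
2.678×10^5 kg × (1 t / 1000 kg) = 267.8 t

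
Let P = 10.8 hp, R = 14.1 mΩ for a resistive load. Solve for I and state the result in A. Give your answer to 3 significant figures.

Rearranging P = I²R for I: I = √(P/R).
P = 10.8 hp = 8054 W; R = 14.1 mΩ = 0.01410 Ω.
I = 755.8 A

756 A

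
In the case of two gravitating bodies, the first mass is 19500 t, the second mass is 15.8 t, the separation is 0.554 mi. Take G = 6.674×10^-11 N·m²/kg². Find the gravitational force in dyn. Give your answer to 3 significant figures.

From Newton's law of gravitation: F = Gm₁m₂/r².
m₁ = 19500 t = 1.950×10^7 kg; m₂ = 15.8 t = 15800 kg; r = 0.554 mi = 891.6 m; G = 6.674×10^-11 N·m²/kg².
F = 2.587×10^-5 N
2.587×10^-5 N × (1 dyn / 1.000×10^-5 N) = 2.587 dyn

2.59 dyn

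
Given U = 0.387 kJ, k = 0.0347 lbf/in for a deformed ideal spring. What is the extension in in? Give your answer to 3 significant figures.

444 in

Rearranging: x = √(2U/k).
U = 0.387 kJ = 387.0 J; k = 0.0347 lbf/in = 6.077 N/m.
x = 11.29 m
11.29 m × (1 in / 0.02540 m) = 444.3 in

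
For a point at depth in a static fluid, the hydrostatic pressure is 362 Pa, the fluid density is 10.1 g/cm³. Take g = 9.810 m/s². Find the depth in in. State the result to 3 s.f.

0.144 in

Rearranging P = ρ·g·h for h: h = P/(ρ·g).
P = 362 Pa; ρ = 10.1 g/cm³ = 10100 kg/m³; g = 9.810 m/s².
h = 0.003654 m
0.003654 m × (1 in / 0.02540 m) = 0.1438 in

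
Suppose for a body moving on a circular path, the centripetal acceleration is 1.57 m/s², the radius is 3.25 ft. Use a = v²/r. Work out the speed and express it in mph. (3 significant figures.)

2.79 mph

Rearranging: v = √(a·r).
a = 1.57 m/s²; r = 3.25 ft = 0.9906 m.
v = 1.247 m/s
1.247 m/s × (1 mph / 0.4470 m/s) = 2.790 mph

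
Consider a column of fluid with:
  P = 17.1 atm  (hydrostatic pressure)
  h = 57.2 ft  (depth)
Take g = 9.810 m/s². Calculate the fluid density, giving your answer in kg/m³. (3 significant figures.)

Rearranging P = ρ·g·h for ρ: ρ = P/(g·h).
P = 17.1 atm = 1.733×10^6 Pa; h = 57.2 ft = 17.43 m; g = 9.810 m/s².
ρ = 10131 kg/m³

10100 kg/m³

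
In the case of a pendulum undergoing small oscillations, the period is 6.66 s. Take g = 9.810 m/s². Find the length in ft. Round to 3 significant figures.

36.2 ft

Rearranging: L = g·(T/2π)².
T = 6.66 s; g = 9.810 m/s².
L = 11.02 m
11.02 m × (1 ft / 0.3048 m) = 36.16 ft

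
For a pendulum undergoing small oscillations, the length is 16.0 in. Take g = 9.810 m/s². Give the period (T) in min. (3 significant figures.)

Directly: T = 2π√(L/g).
L = 16.0 in = 0.4064 m; g = 9.810 m/s².
T = 1.279 s
1.279 s × (1 min / 60.00 s) = 0.02131 min

0.0213 min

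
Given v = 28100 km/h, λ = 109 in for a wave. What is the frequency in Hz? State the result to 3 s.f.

Rearranging: f = v/λ.
v = 28100 km/h = 7806 m/s; λ = 109 in = 2.769 m.
f = 2819 Hz

2820 Hz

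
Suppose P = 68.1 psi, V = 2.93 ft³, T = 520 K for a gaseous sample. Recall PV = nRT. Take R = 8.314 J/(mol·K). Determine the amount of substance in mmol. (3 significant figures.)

9010 mmol

Rearranging PV = nRT for n: n = PV/(RT).
P = 68.1 psi = 4.695×10^5 Pa; V = 2.93 ft³ = 0.08297 m³; T = 520 K; R = 8.314 J/(mol·K).
n = 9.011 mol
9.011 mol × (1 mmol / 0.001000 mol) = 9011 mmol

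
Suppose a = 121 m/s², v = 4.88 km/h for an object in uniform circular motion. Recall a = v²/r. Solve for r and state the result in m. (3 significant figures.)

Solving a = v²/r for r: r = v²/a.
a = 121 m/s²; v = 4.88 km/h = 1.356 m/s.
r = 0.01519 m

0.0152 m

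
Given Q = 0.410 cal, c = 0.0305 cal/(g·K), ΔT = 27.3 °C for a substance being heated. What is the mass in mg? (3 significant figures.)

Rearranging: m = Q/(c·ΔT).
Q = 0.410 cal = 1.715 J; c = 0.0305 cal/(g·K) = 127.6 J/(kg·K); ΔT = 27.3 °C = 27.30 K.
m = 4.924×10^-4 kg
4.924×10^-4 kg × (1 mg / 1.000×10^-6 kg) = 492.4 mg

492 mg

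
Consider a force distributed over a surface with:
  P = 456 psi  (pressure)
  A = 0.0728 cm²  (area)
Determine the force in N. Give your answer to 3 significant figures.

Solving P = F/A for F: F = P·A.
P = 456 psi = 3.144×10^6 Pa; A = 0.0728 cm² = 7.280×10^-6 m².
F = 22.89 N

22.9 N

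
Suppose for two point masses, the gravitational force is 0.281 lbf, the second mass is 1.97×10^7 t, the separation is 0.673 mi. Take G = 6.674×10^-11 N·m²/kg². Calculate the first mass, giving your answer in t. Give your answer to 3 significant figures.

1120 t

From Newton's law of gravitation: m₁ = F·r²/(G·m₂).
F = 0.281 lbf = 1.250 N; m₂ = 1.97×10^7 t = 1.970×10^10 kg; r = 0.673 mi = 1083 m; G = 6.674×10^-11 N·m²/kg².
m₁ = 1.115×10^6 kg
1.115×10^6 kg × (1 t / 1000 kg) = 1115 t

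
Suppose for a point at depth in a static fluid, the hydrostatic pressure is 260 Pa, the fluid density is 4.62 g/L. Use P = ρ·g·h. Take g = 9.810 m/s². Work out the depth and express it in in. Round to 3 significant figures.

226 in

Rearranging P = ρ·g·h for h: h = P/(ρ·g).
P = 260 Pa; ρ = 4.62 g/L = 4.620 kg/m³; g = 9.810 m/s².
h = 5.737 m
5.737 m × (1 in / 0.02540 m) = 225.9 in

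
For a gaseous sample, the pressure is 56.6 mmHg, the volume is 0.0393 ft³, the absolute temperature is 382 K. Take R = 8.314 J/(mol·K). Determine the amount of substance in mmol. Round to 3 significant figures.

2.64 mmol

From the ideal-gas law: n = PV/(RT).
P = 56.6 mmHg = 7546 Pa; V = 0.0393 ft³ = 0.001113 m³; T = 382 K; R = 8.314 J/(mol·K).
n = 0.002644 mol
0.002644 mol × (1 mmol / 0.001000 mol) = 2.644 mmol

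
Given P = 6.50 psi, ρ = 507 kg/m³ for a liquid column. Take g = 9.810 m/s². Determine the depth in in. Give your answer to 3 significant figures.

355 in

Rearranging: h = P/(ρ·g).
P = 6.50 psi = 44816 Pa; ρ = 507 kg/m³; g = 9.810 m/s².
h = 9.011 m
9.011 m × (1 in / 0.02540 m) = 354.7 in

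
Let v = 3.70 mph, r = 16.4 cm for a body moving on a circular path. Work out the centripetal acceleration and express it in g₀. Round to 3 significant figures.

a is given directly by: a = v²/r.
v = 3.70 mph = 1.654 m/s; r = 16.4 cm = 0.1640 m.
a = 16.68 m/s²
16.68 m/s² × (1 g₀ / 9.807 m/s²) = 1.701 g₀

1.70 g₀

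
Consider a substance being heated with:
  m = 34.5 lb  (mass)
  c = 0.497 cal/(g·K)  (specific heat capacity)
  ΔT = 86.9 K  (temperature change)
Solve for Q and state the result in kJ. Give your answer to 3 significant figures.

Directly: Q = mcΔT.
m = 34.5 lb = 15.65 kg; c = 0.497 cal/(g·K) = 2079 J/(kg·K); ΔT = 86.9 K.
Q = 2.828×10^6 J
2.828×10^6 J × (1 kJ / 1000 J) = 2828 kJ

2830 kJ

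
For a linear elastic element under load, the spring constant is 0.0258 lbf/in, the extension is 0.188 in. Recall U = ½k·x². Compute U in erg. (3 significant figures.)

515 erg

U is given directly by: U = ½kx².
k = 0.0258 lbf/in = 4.518 N/m; x = 0.188 in = 0.004775 m.
U = 5.151×10^-5 J  (the unit combination reduces to kg·m²/s² = J)
5.151×10^-5 J × (1 erg / 1.000×10^-7 J) = 515.1 erg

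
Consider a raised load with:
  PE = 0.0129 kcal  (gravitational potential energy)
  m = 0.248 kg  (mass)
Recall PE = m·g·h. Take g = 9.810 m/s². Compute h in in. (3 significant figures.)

873 in

Solving PE = m·g·h for h: h = PE/(m·g).
PE = 0.0129 kcal = 53.97 J; m = 0.248 kg; g = 9.810 m/s².
h = 22.19 m
22.19 m × (1 in / 0.02540 m) = 873.4 in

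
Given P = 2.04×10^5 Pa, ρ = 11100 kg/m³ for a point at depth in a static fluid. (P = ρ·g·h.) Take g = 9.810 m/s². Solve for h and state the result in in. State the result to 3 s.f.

73.8 in

Rearranging P = ρ·g·h for h: h = P/(ρ·g).
P = 2.04×10^5 Pa; ρ = 11100 kg/m³; g = 9.810 m/s².
h = 1.873 m
1.873 m × (1 in / 0.02540 m) = 73.76 in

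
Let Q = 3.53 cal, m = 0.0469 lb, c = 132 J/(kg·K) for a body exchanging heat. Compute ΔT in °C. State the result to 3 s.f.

5.26 °C

Rearranging: ΔT = Q/(m·c).
Q = 3.53 cal = 14.77 J; m = 0.0469 lb = 0.02127 kg; c = 132 J/(kg·K).
ΔT = 5.260 K
Since 1 °C = 1 K, 5.260 °C.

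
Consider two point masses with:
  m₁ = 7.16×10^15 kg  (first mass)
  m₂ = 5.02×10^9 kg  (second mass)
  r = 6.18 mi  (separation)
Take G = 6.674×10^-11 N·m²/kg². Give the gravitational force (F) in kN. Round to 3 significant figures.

24300 kN

Directly: F = Gm₁m₂/r².
m₁ = 7.16×10^15 kg; m₂ = 5.02×10^9 kg; r = 6.18 mi = 9946 m; G = 6.674×10^-11 N·m²/kg².
F = 2.425×10^7 N
2.425×10^7 N × (1 kN / 1000 N) = 24251 kN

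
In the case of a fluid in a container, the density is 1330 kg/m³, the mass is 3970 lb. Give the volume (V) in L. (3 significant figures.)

1350 L

Solving ρ = m/V for V: V = m/ρ.
ρ = 1330 kg/m³; m = 3970 lb = 1801 kg.
V = 1.354 m³
1.354 m³ × (1 L / 0.001000 m³) = 1354 L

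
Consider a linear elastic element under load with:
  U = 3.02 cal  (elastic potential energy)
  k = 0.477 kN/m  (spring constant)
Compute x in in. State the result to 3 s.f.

9.06 in

Rearranging U = ½k·x² for x: x = √(2U/k).
U = 3.02 cal = 12.64 J; k = 0.477 kN/m = 477.0 N/m.
x = 0.2302 m
0.2302 m × (1 in / 0.02540 m) = 9.062 in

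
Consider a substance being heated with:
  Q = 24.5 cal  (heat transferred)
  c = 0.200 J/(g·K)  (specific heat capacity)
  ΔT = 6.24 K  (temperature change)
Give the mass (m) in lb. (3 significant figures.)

0.181 lb

Solving Q = m·c·ΔT for m: m = Q/(c·ΔT).
Q = 24.5 cal = 102.5 J; c = 0.200 J/(g·K) = 200.0 J/(kg·K); ΔT = 6.24 K.
m = 0.08214 kg
0.08214 kg × (1 lb / 0.4536 kg) = 0.1811 lb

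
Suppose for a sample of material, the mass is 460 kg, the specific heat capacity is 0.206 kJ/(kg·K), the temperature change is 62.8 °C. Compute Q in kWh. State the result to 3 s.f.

1.65 kWh

Q is given directly by: Q = mcΔT.
m = 460 kg; c = 0.206 kJ/(kg·K) = 206.0 J/(kg·K); ΔT = 62.8 °C = 62.80 K.
Q = 5.951×10^6 J  (the unit combination reduces to kg·m²/s² = J)
5.951×10^6 J × (1 kWh / 3.600×10^6 J) = 1.653 kWh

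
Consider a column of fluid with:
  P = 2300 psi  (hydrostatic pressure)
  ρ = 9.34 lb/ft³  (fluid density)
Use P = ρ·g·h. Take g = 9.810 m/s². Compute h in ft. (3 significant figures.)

35400 ft

Rearranging: h = P/(ρ·g).
P = 2300 psi = 1.586×10^7 Pa; ρ = 9.34 lb/ft³ = 149.6 kg/m³; g = 9.810 m/s².
h = 10805 m
10805 m × (1 ft / 0.3048 m) = 35448 ft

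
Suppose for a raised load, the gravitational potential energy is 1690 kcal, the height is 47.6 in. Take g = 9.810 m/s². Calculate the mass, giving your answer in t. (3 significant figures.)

596 t

Rearranging PE = m·g·h for m: m = PE/(g·h).
PE = 1690 kcal = 7.071×10^6 J; h = 47.6 in = 1.209 m; g = 9.810 m/s².
m = 5.962×10^5 kg
5.962×10^5 kg × (1 t / 1000 kg) = 596.2 t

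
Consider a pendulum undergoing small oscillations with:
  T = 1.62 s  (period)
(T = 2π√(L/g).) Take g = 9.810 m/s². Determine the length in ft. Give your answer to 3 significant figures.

2.14 ft

Rearranging T = 2π√(L/g) for L: L = g·(T/2π)².
T = 1.62 s; g = 9.810 m/s².
L = 0.6521 m
0.6521 m × (1 ft / 0.3048 m) = 2.140 ft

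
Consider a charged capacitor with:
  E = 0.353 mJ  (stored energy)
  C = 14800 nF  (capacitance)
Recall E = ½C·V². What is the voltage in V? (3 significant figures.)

Rearranging: V = √(2E/C).
E = 0.353 mJ = 3.530×10^-4 J; C = 14800 nF = 1.480×10^-5 F.
V = 6.907 V

6.91 V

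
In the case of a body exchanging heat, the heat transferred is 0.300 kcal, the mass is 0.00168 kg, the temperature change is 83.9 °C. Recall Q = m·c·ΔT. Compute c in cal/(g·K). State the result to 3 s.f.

2.13 cal/(g·K)

Rearranging: c = Q/(m·ΔT).
Q = 0.300 kcal = 1255 J; m = 0.00168 kg; ΔT = 83.9 °C = 83.90 K.
c = 8905 J/(kg·K)
8905 J/(kg·K) × (1 cal/(g·K) / 4184 J/(kg·K)) = 2.128 cal/(g·K)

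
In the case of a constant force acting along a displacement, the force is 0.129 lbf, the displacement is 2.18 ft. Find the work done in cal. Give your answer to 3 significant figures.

0.0911 cal

Directly: W = F·d.
F = 0.129 lbf = 0.5738 N; d = 2.18 ft = 0.6645 m.
W = 0.3813 J
0.3813 J × (1 cal / 4.184 J) = 0.09113 cal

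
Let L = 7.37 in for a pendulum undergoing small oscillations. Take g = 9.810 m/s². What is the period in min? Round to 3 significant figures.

T is given directly by: T = 2π√(L/g).
L = 7.37 in = 0.1872 m; g = 9.810 m/s².
T = 0.8680 s
0.8680 s × (1 min / 60.00 s) = 0.01447 min

0.0145 min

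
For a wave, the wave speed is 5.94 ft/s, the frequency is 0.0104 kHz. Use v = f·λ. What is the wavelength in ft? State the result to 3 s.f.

0.571 ft

Rearranging: λ = v/f.
v = 5.94 ft/s = 1.811 m/s; f = 0.0104 kHz = 10.40 Hz.
λ = 0.1741 m
0.1741 m × (1 ft / 0.3048 m) = 0.5712 ft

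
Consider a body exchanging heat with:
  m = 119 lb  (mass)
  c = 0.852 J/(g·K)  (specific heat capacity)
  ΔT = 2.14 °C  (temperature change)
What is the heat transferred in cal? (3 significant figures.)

Q is given directly by: Q = mcΔT.
m = 119 lb = 53.98 kg; c = 0.852 J/(g·K) = 852.0 J/(kg·K); ΔT = 2.14 °C = 2.140 K.
Q = 98416 J  (the unit combination reduces to kg·m²/s² = J)
98416 J × (1 cal / 4.184 J) = 23522 cal

23500 cal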